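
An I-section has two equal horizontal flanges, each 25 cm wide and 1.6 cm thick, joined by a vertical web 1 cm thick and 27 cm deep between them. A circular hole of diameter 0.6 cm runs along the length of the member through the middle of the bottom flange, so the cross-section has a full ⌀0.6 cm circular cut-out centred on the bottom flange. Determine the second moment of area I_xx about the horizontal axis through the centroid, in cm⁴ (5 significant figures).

I_xx ≈ 1.7959 × 10⁴ cm⁴

Decompose the section into non-overlapping parts with the origin at the bottom-left of its bounding rectangle.
Bottom flange: 25 × 1.6, A = 40 cm², y = 0.8 cm, Ī = 8.533333 cm⁴.
Web: 1 × 27, A = 27 cm², y = 15.1 cm, Ī = 1640.25 cm⁴.
Top flange: 25 × 1.6, A = 40 cm², y = 29.4 cm, Ī = 8.533333 cm⁴.
Hole (subtracted): ⌀0.6, A = 0.2827433 cm², y = 0.8 cm, Ī = 0.006361725 cm⁴.
Centroid: ȳ = ΣA·y / ΣA = 15.13789 cm.
Transfer each piece to the horizontal axis through the centroid using Ī + A·d² with d = y − 15.13789:
  bottom flange: d = -14.33789 cm → contributes +8231.534 cm⁴
  web: d = -0.03788731 cm → contributes +1640.289 cm⁴
  top flange: d = 14.26211 cm → contributes +8144.848 cm⁴
  hole: d = -14.33789 cm → contributes −58.13133 cm⁴
Total I = 17958.54 cm⁴.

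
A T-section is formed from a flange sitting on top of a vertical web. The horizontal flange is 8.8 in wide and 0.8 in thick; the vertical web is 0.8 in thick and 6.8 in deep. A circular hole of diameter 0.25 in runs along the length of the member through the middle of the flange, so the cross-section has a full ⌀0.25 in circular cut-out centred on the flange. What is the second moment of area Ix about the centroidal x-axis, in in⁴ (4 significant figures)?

Ix ≈ 65.51 in⁴

Break the section into simple shapes (no overlaps), measuring from the bottom-left corner of the bounding box.
Flange: 8.8 × 0.8, A = 7.04 in², y = 7.2 in, Ī = 0.375467 in⁴.
Web: 0.8 × 6.8, A = 5.44 in², y = 3.4 in, Ī = 20.9621 in⁴.
Hole (subtracted): ⌀0.25, A = 0.0490874 in², y = 7.2 in, Ī = 0.000191748 in⁴.
Centroid: ȳ = ΣA·y / ΣA = 5.53705 in.
Transfer each piece to the centroidal x-axis using Ī + A·d² with d = y − 5.53705:
  flange: d = 1.66295 in → contributes +19.8439 in⁴
  web: d = -2.13705 in → contributes +45.8065 in⁴
  hole: d = 1.66295 in → contributes −0.135938 in⁴
Total I = 65.5145 in⁴.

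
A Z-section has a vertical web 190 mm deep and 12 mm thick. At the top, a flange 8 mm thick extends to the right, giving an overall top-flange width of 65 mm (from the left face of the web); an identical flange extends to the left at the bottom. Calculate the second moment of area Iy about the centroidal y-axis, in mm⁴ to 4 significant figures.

Decompose the section into non-overlapping parts with the origin at the bottom-left of its bounding rectangle.
Web: 12 × 190, A = 2 280 mm², x = 59 mm, Ī = 27 360 mm⁴.
Top flange (beyond web): 53 × 8, A = 424 mm², x = 91.5 mm, Ī = 99251.3 mm⁴.
Bottom flange (beyond web): 53 × 8, A = 424 mm², x = 26.5 mm, Ī = 99251.3 mm⁴.
Centroid: x̄ = ΣA·x / ΣA = 59 mm.
Transfer each piece to the centroidal y-axis using Ī + A·d² with d = x − 59:
  web: d = 0 mm → contributes +27 360 mm⁴
  top flange (beyond web): d = 32.5 mm → contributes +547 101 mm⁴
  bottom flange (beyond web): d = -32.5 mm → contributes +547 101 mm⁴
Total I = 1 121 563 mm⁴.

Iy ≈ 1.122 × 10⁶ mm⁴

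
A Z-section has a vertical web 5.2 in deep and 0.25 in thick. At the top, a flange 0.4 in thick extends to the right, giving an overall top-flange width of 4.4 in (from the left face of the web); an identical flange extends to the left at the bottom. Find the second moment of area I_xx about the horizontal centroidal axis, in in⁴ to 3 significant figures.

I_xx ≈ 22.1 in⁴

Break the section into simple shapes (no overlaps), measuring from the bottom-left corner of the bounding box.
Web: 0.25 × 5.2, A = 1.3 in², y = 2.6 in, Ī = 2.9293 in⁴.
Top flange (beyond web): 4.15 × 0.4, A = 1.66 in², y = 5 in, Ī = 0.022133 in⁴.
Bottom flange (beyond web): 4.15 × 0.4, A = 1.66 in², y = 0.2 in, Ī = 0.022133 in⁴.
Centroid: ȳ = ΣA·y / ΣA = 2.6 in.
Transfer each piece to the horizontal centroidal axis using Ī + A·d² with d = y − 2.6:
  web: d = 0 in → contributes +2.9293 in⁴
  top flange (beyond web): d = 2.4 in → contributes +9.5837 in⁴
  bottom flange (beyond web): d = -2.4 in → contributes +9.5837 in⁴
Total I = 22.097 in⁴.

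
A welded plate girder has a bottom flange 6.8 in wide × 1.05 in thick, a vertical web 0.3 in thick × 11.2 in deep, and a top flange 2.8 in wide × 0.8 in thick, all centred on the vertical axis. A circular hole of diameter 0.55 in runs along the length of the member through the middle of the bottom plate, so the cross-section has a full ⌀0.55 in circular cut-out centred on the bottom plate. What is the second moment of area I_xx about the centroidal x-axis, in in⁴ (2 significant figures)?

I_xx ≈ 310 in⁴

Treat the section as a set of non-overlapping primitives; coordinates are from the bounding-box lower-left.
Bottom plate: 6.8 × 1.05, A = 7.14 in², y = 0.525 in, Ī = 0.656 in⁴.
Web plate: 0.3 × 11.2, A = 3.36 in², y = 6.65 in, Ī = 35.12 in⁴.
Top plate: 2.8 × 0.8, A = 2.24 in², y = 12.65 in, Ī = 0.1195 in⁴.
Hole (subtracted): ⌀0.55, A = 0.2376 in², y = 0.525 in, Ī = 0.004492 in⁴.
Centroid: ȳ = ΣA·y / ΣA = 4.343 in.
Transfer each piece to the centroidal x-axis using Ī + A·d² with d = y − 4.343:
  bottom plate: d = -3.818 in → contributes +104.8 in⁴
  web plate: d = 2.307 in → contributes +53 in⁴
  top plate: d = 8.307 in → contributes +154.7 in⁴
  hole: d = -3.818 in → contributes −3.469 in⁴
Total I = 309 in⁴.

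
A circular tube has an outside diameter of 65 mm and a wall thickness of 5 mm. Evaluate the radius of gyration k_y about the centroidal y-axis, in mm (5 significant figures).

Split into non-overlapping primitives; take the origin at the lower-left of the bounding box.
Outer circle: ⌀65, A = 3318.307 mm², x = 32.5 mm, Ī = 876240.5 mm⁴.
Bore (subtracted): ⌀55, A = 2375.829 mm², x = 32.5 mm, Ī = 449180.3 mm⁴.
By symmetry the centroid is at mid-width, x̄ = 32.5 mm.
All pieces are centred on the centroidal y-axis, so I = ΣĪ (holes subtracted) = 427060.3 mm⁴.
Radius of gyration: k = √(I/A) = √(427060.3 / 942.4778) = 21.28673 mm.

k_y ≈ 21.287 mm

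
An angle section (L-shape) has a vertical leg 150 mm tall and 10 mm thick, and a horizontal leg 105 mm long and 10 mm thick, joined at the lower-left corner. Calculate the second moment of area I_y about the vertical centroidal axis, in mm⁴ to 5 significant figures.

I_y ≈ 2.3301 × 10⁶ mm⁴

Treat the section as a set of non-overlapping primitives; coordinates are from the bounding-box lower-left.
Vertical leg: 10 × 150, A = 1 500 mm², x = 5 mm, Ī = 12 500 mm⁴.
Horizontal leg (remainder): 95 × 10, A = 950 mm², x = 57.5 mm, Ī = 714479.2 mm⁴.
Centroid: x̄ = ΣA·x / ΣA = 25.35714 mm.
Transfer each piece to the vertical centroidal axis using Ī + A·d² with d = x − 25.35714:
  vertical leg: d = -20.35714 mm → contributes +634119.9 mm⁴
  horizontal leg (remainder): d = 32.14286 mm → contributes +1 695 984 mm⁴
Total I = 2 330 104 mm⁴.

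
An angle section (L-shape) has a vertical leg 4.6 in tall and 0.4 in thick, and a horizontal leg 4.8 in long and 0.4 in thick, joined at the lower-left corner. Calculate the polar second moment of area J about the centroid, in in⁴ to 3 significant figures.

Break the section into simple shapes (no overlaps), measuring from the bottom-left corner of the bounding box.
Vertical leg: 0.4 × 4.6, A = 1.84 in², y = 2.3 in, Ī = 3.2445 in⁴.
Horizontal leg (remainder): 4.4 × 0.4, A = 1.76 in², y = 0.2 in, Ī = 0.023467 in⁴.
Centroid: ȳ = ΣA·y / ΣA = 1.2733 in.
Transfer each piece to the centroidal x-axis using Ī + A·d² with d = y − 1.2733:
  vertical leg: d = 1.0267 in → contributes +5.184 in⁴
  horizontal leg (remainder): d = -1.0733 in → contributes +2.0511 in⁴
Total I = 7.235 in⁴.
For the y-axis: x̄ = 1.3733 in.
Repeating about the centroidal y-axis gives I_y = 8.0454 in⁴.
Polar second moment: J = I_x + I_y = 15.28 in⁴.

J ≈ 15.3 in⁴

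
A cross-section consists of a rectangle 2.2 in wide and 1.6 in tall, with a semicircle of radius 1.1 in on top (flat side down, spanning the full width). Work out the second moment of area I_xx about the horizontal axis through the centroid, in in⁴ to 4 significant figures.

Break the section into simple shapes (no overlaps), measuring from the bottom-left corner of the bounding box.
Rectangular body: 2.2 × 1.6, A = 3.52 in², y = 0.8 in, Ī = 0.750933 in⁴.
Semicircular cap: semicircle r = 1.1, A = 1.90066 in², y = 2.06685 in, Ī = 0.160695 in⁴.
Centroid: ȳ = ΣA·y / ΣA = 1.2442 in.
Transfer each piece to the horizontal axis through the centroid using Ī + A·d² with d = y − 1.2442:
  rectangular body: d = -0.444201 in → contributes +1.44548 in⁴
  semicircular cap: d = 0.822653 in → contributes +1.44699 in⁴
Total I = 2.89247 in⁴.

I_xx ≈ 2.892 in⁴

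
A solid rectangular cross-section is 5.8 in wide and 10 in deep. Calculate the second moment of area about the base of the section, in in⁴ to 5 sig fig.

The section: 5.8 × 10, A = 58 in², y = 5 in, Ī = 483.3333 in⁴.
Transfer it to the bottom edge using Ī + A·d² with d = y − 0:
  the section: d = 5 in → contributes +1933.333 in⁴
Total I = 1933.333 in⁴.

I_base ≈ 1933.3 in⁴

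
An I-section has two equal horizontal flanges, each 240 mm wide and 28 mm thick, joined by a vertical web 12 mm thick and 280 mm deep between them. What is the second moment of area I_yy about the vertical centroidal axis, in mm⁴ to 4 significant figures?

I_yy ≈ 6.455 × 10⁷ mm⁴

Decompose the section into non-overlapping parts with the origin at the bottom-left of its bounding rectangle.
Bottom flange: 240 × 28, A = 6 720 mm², x = 120 mm, Ī = 32 256 000 mm⁴.
Web: 12 × 280, A = 3 360 mm², x = 120 mm, Ī = 40 320 mm⁴.
Top flange: 240 × 28, A = 6 720 mm², x = 120 mm, Ī = 32 256 000 mm⁴.
By symmetry the centroid is at mid-width, x̄ = 120 mm.
All pieces are centred on the vertical centroidal axis, so I = ΣĪ = 64 552 320 mm⁴.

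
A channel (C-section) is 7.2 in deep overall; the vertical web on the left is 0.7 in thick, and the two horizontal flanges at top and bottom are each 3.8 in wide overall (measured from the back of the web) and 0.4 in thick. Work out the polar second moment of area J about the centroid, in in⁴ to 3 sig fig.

Break the section into simple shapes (no overlaps), measuring from the bottom-left corner of the bounding box.
Web: 0.7 × 7.2, A = 5.04 in², y = 3.6 in, Ī = 21.773 in⁴.
Top flange (beyond web): 3.1 × 0.4, A = 1.24 in², y = 7 in, Ī = 0.016533 in⁴.
Bottom flange (beyond web): 3.1 × 0.4, A = 1.24 in², y = 0.2 in, Ī = 0.016533 in⁴.
By symmetry the centroid is at mid-height, ȳ = 3.6 in.
Transfer each piece to the centroidal x-axis using Ī + A·d² with d = y − 3.6:
  web: d = 0 in → contributes +21.773 in⁴
  top flange (beyond web): d = 3.4 in → contributes +14.351 in⁴
  bottom flange (beyond web): d = -3.4 in → contributes +14.351 in⁴
Total I = 50.475 in⁴.
For the y-axis: x̄ = 0.9766 in.
Repeating about the centroidal y-axis gives I_y = 8.1921 in⁴.
Polar second moment: J = I_x + I_y = 58.667 in⁴.

J ≈ 58.7 in⁴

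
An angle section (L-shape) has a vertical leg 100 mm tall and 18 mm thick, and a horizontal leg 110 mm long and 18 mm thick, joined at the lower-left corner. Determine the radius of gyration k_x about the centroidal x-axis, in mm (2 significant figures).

Decompose the section into non-overlapping parts with the origin at the bottom-left of its bounding rectangle.
Vertical leg: 18 × 100, A = 1 800 mm², y = 50 mm, Ī = 1 500 000 mm⁴.
Horizontal leg (remainder): 92 × 18, A = 1 656 mm², y = 9 mm, Ī = 44 712 mm⁴.
Centroid: ȳ = ΣA·y / ΣA = 30.35 mm.
Transfer each piece to the centroidal x-axis using Ī + A·d² with d = y − 30.35:
  vertical leg: d = 19.65 mm → contributes +2 194 726 mm⁴
  horizontal leg (remainder): d = -21.35 mm → contributes +799 849 mm⁴
Total I = 2 994 575 mm⁴.
Radius of gyration: k = √(I/A) = √(2 994 575 / 3 456) = 29.44 mm.

k_x ≈ 29 mm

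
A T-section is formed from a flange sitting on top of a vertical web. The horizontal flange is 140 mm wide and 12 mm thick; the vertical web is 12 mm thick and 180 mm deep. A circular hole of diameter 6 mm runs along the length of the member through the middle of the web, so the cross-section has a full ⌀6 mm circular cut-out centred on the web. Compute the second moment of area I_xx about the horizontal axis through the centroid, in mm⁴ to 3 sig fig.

I_xx ≈ 1.45 × 10⁷ mm⁴

Split into non-overlapping primitives; take the origin at the lower-left of the bounding box.
Flange: 140 × 12, A = 1 680 mm², y = 186 mm, Ī = 20 160 mm⁴.
Web: 12 × 180, A = 2 160 mm², y = 90 mm, Ī = 5 832 000 mm⁴.
Hole (subtracted): ⌀6, A = 28.274 mm², y = 90 mm, Ī = 63.617 mm⁴.
Centroid: ȳ = ΣA·y / ΣA = 132.31 mm.
Transfer each piece to the horizontal axis through the centroid using Ī + A·d² with d = y − 132.31:
  flange: d = 53.688 mm → contributes +4 862 676 mm⁴
  web: d = -42.312 mm → contributes +9 698 976 mm⁴
  hole: d = -42.312 mm → contributes −50 682 mm⁴
Total I = 14 510 970 mm⁴.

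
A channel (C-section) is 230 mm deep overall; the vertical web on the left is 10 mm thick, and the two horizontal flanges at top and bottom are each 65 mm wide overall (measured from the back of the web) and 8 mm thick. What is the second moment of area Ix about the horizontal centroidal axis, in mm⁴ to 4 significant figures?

Treat the section as a set of non-overlapping primitives; coordinates are from the bounding-box lower-left.
Web: 10 × 230, A = 2 300 mm², y = 115 mm, Ī = 10 139 167 mm⁴.
Top flange (beyond web): 55 × 8, A = 440 mm², y = 226 mm, Ī = 2346.67 mm⁴.
Bottom flange (beyond web): 55 × 8, A = 440 mm², y = 4 mm, Ī = 2346.67 mm⁴.
By symmetry the centroid is at mid-height, ȳ = 115 mm.
Transfer each piece to the horizontal centroidal axis using Ī + A·d² with d = y − 115:
  web: d = 0 mm → contributes +10 139 167 mm⁴
  top flange (beyond web): d = 111 mm → contributes +5 423 587 mm⁴
  bottom flange (beyond web): d = -111 mm → contributes +5 423 587 mm⁴
Total I = 20 986 340 mm⁴.

Ix ≈ 2.099 × 10⁷ mm⁴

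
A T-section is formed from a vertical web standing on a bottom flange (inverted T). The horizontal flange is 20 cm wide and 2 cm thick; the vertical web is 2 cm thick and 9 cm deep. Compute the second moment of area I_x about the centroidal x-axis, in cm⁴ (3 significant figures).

I_x ≈ 510 cm⁴

Decompose the section into non-overlapping parts with the origin at the bottom-left of its bounding rectangle.
Flange: 20 × 2, A = 40 cm², y = 1 cm, Ī = 13.333 cm⁴.
Web: 2 × 9, A = 18 cm², y = 6.5 cm, Ī = 121.5 cm⁴.
Centroid: ȳ = ΣA·y / ΣA = 2.7069 cm.
Transfer each piece to the centroidal x-axis using Ī + A·d² with d = y − 2.7069:
  flange: d = -1.7069 cm → contributes +129.87 cm⁴
  web: d = 3.7931 cm → contributes +380.48 cm⁴
Total I = 510.35 cm⁴.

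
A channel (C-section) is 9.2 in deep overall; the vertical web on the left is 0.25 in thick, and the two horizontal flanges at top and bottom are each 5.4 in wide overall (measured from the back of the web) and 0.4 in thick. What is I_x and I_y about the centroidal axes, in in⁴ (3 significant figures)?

Treat the section as a set of non-overlapping primitives; coordinates are from the bounding-box lower-left.
Web: 0.25 × 9.2, A = 2.3 in², y = 4.6 in, Ī = 16.223 in⁴.
Top flange (beyond web): 5.15 × 0.4, A = 2.06 in², y = 9 in, Ī = 0.027467 in⁴.
Bottom flange (beyond web): 5.15 × 0.4, A = 2.06 in², y = 0.2 in, Ī = 0.027467 in⁴.
By symmetry the centroid is at mid-height, ȳ = 4.6 in.
Transfer each piece to the centroidal x-axis using Ī + A·d² with d = y − 4.6:
  web: d = 0 in → contributes +16.223 in⁴
  top flange (beyond web): d = 4.4 in → contributes +39.909 in⁴
  bottom flange (beyond web): d = -4.4 in → contributes +39.909 in⁴
Total I = 96.041 in⁴.
For the y-axis: x̄ = 1.8577 in.
Repeating about the centroidal y-axis gives I_y = 19.878 in⁴.

I_x ≈ 96.0 in⁴, I_y ≈ 19.9 in⁴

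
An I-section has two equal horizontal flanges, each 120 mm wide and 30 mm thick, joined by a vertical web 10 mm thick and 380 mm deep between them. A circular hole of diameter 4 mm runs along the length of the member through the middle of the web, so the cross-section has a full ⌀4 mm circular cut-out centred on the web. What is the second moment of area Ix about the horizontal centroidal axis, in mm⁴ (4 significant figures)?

Ix ≈ 3.488 × 10⁸ mm⁴

Treat the section as a set of non-overlapping primitives; coordinates are from the bounding-box lower-left.
Bottom flange: 120 × 30, A = 3 600 mm², y = 15 mm, Ī = 270 000 mm⁴.
Web: 10 × 380, A = 3 800 mm², y = 220 mm, Ī = 45 726 667 mm⁴.
Top flange: 120 × 30, A = 3 600 mm², y = 425 mm, Ī = 270 000 mm⁴.
Hole (subtracted): ⌀4, A = 12.5664 mm², y = 220 mm, Ī = 12.5664 mm⁴.
By symmetry the centroid is at mid-height, ȳ = 220 mm.
Transfer each piece to the horizontal centroidal axis using Ī + A·d² with d = y − 220:
  bottom flange: d = -205 mm → contributes +151 560 000 mm⁴
  web: d = 0 mm → contributes +45 726 667 mm⁴
  top flange: d = 205 mm → contributes +151 560 000 mm⁴
  hole: d = 0 mm → contributes −12.5664 mm⁴
Total I = 348 846 654 mm⁴.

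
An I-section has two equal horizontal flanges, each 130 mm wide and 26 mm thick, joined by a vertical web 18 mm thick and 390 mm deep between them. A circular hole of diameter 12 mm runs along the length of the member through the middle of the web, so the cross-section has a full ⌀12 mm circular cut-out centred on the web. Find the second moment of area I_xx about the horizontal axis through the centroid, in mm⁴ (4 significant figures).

I_xx ≈ 3.818 × 10⁸ mm⁴

Split into non-overlapping primitives; take the origin at the lower-left of the bounding box.
Bottom flange: 130 × 26, A = 3 380 mm², y = 13 mm, Ī = 190 407 mm⁴.
Web: 18 × 390, A = 7 020 mm², y = 221 mm, Ī = 88 978 500 mm⁴.
Top flange: 130 × 26, A = 3 380 mm², y = 429 mm, Ī = 190 407 mm⁴.
Hole (subtracted): ⌀12, A = 113.097 mm², y = 221 mm, Ī = 1017.88 mm⁴.
By symmetry the centroid is at mid-height, ȳ = 221 mm.
Transfer each piece to the horizontal axis through the centroid using Ī + A·d² with d = y − 221:
  bottom flange: d = -208 mm → contributes +146 422 727 mm⁴
  web: d = 0 mm → contributes +88 978 500 mm⁴
  top flange: d = 208 mm → contributes +146 422 727 mm⁴
  hole: d = 0 mm → contributes −1017.88 mm⁴
Total I = 381 822 935 mm⁴.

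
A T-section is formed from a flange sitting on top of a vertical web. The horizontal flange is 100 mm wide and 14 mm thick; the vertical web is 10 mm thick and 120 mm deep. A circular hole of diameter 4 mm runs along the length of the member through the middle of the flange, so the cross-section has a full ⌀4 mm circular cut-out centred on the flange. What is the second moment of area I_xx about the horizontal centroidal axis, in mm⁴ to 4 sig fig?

I_xx ≈ 4.351 × 10⁶ mm⁴

Treat the section as a set of non-overlapping primitives; coordinates are from the bounding-box lower-left.
Flange: 100 × 14, A = 1 400 mm², y = 127 mm, Ī = 22866.7 mm⁴.
Web: 10 × 120, A = 1 200 mm², y = 60 mm, Ī = 1 440 000 mm⁴.
Hole (subtracted): ⌀4, A = 12.5664 mm², y = 127 mm, Ī = 12.5664 mm⁴.
Centroid: ȳ = ΣA·y / ΣA = 95.9267 mm.
Transfer each piece to the horizontal centroidal axis using Ī + A·d² with d = y − 95.9267:
  flange: d = 31.0733 mm → contributes +1 374 633 mm⁴
  web: d = -35.9267 mm → contributes +2 988 877 mm⁴
  hole: d = 31.0733 mm → contributes −12 146 mm⁴
Total I = 4 351 364 mm⁴.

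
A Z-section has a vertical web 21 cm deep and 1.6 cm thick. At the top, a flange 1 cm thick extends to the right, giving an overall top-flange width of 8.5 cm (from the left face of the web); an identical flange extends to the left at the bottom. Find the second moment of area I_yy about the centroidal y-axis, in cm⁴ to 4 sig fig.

Break the section into simple shapes (no overlaps), measuring from the bottom-left corner of the bounding box.
Web: 1.6 × 21, A = 33.6 cm², x = 7.7 cm, Ī = 7.168 cm⁴.
Top flange (beyond web): 6.9 × 1, A = 6.9 cm², x = 11.95 cm, Ī = 27.3758 cm⁴.
Bottom flange (beyond web): 6.9 × 1, A = 6.9 cm², x = 3.45 cm, Ī = 27.3758 cm⁴.
Centroid: x̄ = ΣA·x / ΣA = 7.7 cm.
Transfer each piece to the centroidal y-axis using Ī + A·d² with d = x − 7.7:
  web: d = 0 cm → contributes +7.168 cm⁴
  top flange (beyond web): d = 4.25 cm → contributes +152.007 cm⁴
  bottom flange (beyond web): d = -4.25 cm → contributes +152.007 cm⁴
Total I = 311.182 cm⁴.

I_yy ≈ 311.2 cm⁴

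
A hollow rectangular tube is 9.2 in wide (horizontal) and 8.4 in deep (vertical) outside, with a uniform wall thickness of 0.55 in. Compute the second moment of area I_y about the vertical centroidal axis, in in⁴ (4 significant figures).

Break the section into simple shapes (no overlaps), measuring from the bottom-left corner of the bounding box.
Outer rectangle: 9.2 × 8.4, A = 77.28 in², x = 4.6 in, Ī = 545.082 in⁴.
Inner void (subtracted): 8.1 × 7.3, A = 59.13 in², x = 4.6 in, Ī = 323.293 in⁴.
By symmetry the centroid is at mid-width, x̄ = 4.6 in.
All pieces are centred on the vertical centroidal axis, so I = ΣĪ (holes subtracted) = 221.788 in⁴.

I_y ≈ 221.8 in⁴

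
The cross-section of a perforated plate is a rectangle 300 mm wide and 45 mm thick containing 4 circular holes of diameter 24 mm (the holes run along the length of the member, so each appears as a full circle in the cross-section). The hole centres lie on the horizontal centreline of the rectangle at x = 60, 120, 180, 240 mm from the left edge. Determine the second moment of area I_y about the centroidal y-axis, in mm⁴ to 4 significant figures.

Split into non-overlapping primitives; take the origin at the lower-left of the bounding box.
Plate: 300 × 45, A = 13 500 mm², x = 150 mm, Ī = 101 250 000 mm⁴.
Hole 1 (subtracted): ⌀24, A = 452.389 mm², x = 60 mm, Ī = 16 286 mm⁴.
Hole 2 (subtracted): ⌀24, A = 452.389 mm², x = 120 mm, Ī = 16 286 mm⁴.
Hole 3 (subtracted): ⌀24, A = 452.389 mm², x = 180 mm, Ī = 16 286 mm⁴.
Hole 4 (subtracted): ⌀24, A = 452.389 mm², x = 240 mm, Ī = 16 286 mm⁴.
By symmetry the centroid is at mid-width, x̄ = 150 mm.
Transfer each piece to the centroidal y-axis using Ī + A·d² with d = x − 150:
  plate: d = 0 mm → contributes +101 250 000 mm⁴
  hole 1: d = -90 mm → contributes −3 680 640 mm⁴
  hole 2: d = -30 mm → contributes −423 436 mm⁴
  hole 3: d = 30 mm → contributes −423 436 mm⁴
  hole 4: d = 90 mm → contributes −3 680 640 mm⁴
Total I = 93 041 848 mm⁴.

I_y ≈ 9.304 × 10⁷ mm⁴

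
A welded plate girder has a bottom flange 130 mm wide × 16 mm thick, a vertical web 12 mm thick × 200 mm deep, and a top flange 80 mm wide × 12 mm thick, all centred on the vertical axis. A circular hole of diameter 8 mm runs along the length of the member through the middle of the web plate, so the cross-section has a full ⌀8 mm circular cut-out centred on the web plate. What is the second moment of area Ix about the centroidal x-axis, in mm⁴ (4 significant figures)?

Break the section into simple shapes (no overlaps), measuring from the bottom-left corner of the bounding box.
Bottom plate: 130 × 16, A = 2 080 mm², y = 8 mm, Ī = 44373.3 mm⁴.
Web plate: 12 × 200, A = 2 400 mm², y = 116 mm, Ī = 8 000 000 mm⁴.
Top plate: 80 × 12, A = 960 mm², y = 222 mm, Ī = 11 520 mm⁴.
Hole (subtracted): ⌀8, A = 50.2655 mm², y = 116 mm, Ī = 201.062 mm⁴.
Centroid: ȳ = ΣA·y / ΣA = 93.2011 mm.
Transfer each piece to the centroidal x-axis using Ī + A·d² with d = y − 93.2011:
  bottom plate: d = -85.2011 mm → contributes +15 143 568 mm⁴
  web plate: d = 22.7989 mm → contributes +9 247 495 mm⁴
  top plate: d = 128.799 mm → contributes +15 937 110 mm⁴
  hole: d = 22.7989 mm → contributes −26328.5 mm⁴
Total I = 40 301 844 mm⁴.

Ix ≈ 4.030 × 10⁷ mm⁴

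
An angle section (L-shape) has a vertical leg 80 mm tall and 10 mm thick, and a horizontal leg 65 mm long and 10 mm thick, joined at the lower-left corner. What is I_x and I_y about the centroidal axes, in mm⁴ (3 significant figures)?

Treat the section as a set of non-overlapping primitives; coordinates are from the bounding-box lower-left.
Vertical leg: 10 × 80, A = 800 mm², y = 40 mm, Ī = 426 667 mm⁴.
Horizontal leg (remainder): 55 × 10, A = 550 mm², y = 5 mm, Ī = 4583.3 mm⁴.
Centroid: ȳ = ΣA·y / ΣA = 25.741 mm.
Transfer each piece to the centroidal x-axis using Ī + A·d² with d = y − 25.741:
  vertical leg: d = 14.259 mm → contributes +589 328 mm⁴
  horizontal leg (remainder): d = -20.741 mm → contributes +241 181 mm⁴
Total I = 830 509 mm⁴.
For the y-axis: x̄ = 18.241 mm.
Repeating about the centroidal y-axis gives I_y = 489 572 mm⁴.

I_x ≈ 8.31 × 10⁵ mm⁴, I_y ≈ 4.90 × 10⁵ mm⁴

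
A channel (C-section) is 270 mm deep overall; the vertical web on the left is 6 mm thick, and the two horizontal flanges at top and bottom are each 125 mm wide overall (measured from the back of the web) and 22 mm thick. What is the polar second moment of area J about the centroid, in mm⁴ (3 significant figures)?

J ≈ 1.02 × 10⁸ mm⁴

Break the section into simple shapes (no overlaps), measuring from the bottom-left corner of the bounding box.
Web: 6 × 270, A = 1 620 mm², y = 135 mm, Ī = 9 841 500 mm⁴.
Top flange (beyond web): 119 × 22, A = 2 618 mm², y = 259 mm, Ī = 105 593 mm⁴.
Bottom flange (beyond web): 119 × 22, A = 2 618 mm², y = 11 mm, Ī = 105 593 mm⁴.
By symmetry the centroid is at mid-height, ȳ = 135 mm.
Transfer each piece to the centroidal x-axis using Ī + A·d² with d = y − 135:
  web: d = 0 mm → contributes +9 841 500 mm⁴
  top flange (beyond web): d = 124 mm → contributes +40 359 961 mm⁴
  bottom flange (beyond web): d = -124 mm → contributes +40 359 961 mm⁴
Total I = 90 561 421 mm⁴.
For the y-axis: x̄ = 50.732 mm.
Repeating about the centroidal y-axis gives I_y = 11 016 633 mm⁴.
Polar second moment: J = I_x + I_y = 101 578 054 mm⁴.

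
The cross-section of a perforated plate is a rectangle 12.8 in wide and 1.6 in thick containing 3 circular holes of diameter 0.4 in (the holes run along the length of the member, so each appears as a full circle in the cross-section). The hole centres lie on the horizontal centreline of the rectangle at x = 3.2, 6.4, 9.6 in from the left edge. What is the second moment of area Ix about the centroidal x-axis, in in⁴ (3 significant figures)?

Treat the section as a set of non-overlapping primitives; coordinates are from the bounding-box lower-left.
Plate: 12.8 × 1.6, A = 20.48 in², y = 0.8 in, Ī = 4.3691 in⁴.
Hole 1 (subtracted): ⌀0.4, A = 0.12566 in², y = 0.8 in, Ī = 0.0012566 in⁴.
Hole 2 (subtracted): ⌀0.4, A = 0.12566 in², y = 0.8 in, Ī = 0.0012566 in⁴.
Hole 3 (subtracted): ⌀0.4, A = 0.12566 in², y = 0.8 in, Ī = 0.0012566 in⁴.
By symmetry the centroid is at mid-height, ȳ = 0.8 in.
All pieces are centred on the centroidal x-axis, so I = ΣĪ (holes subtracted) = 4.3653 in⁴.

Ix ≈ 4.37 in⁴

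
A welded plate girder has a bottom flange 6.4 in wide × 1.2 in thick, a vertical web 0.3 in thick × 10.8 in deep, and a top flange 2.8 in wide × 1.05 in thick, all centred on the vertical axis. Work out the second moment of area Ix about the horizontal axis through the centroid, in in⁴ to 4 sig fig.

Ix ≈ 353.1 in⁴

Decompose the section into non-overlapping parts with the origin at the bottom-left of its bounding rectangle.
Bottom plate: 6.4 × 1.2, A = 7.68 in², y = 0.6 in, Ī = 0.9216 in⁴.
Web plate: 0.3 × 10.8, A = 3.24 in², y = 6.6 in, Ī = 31.4928 in⁴.
Top plate: 2.8 × 1.05, A = 2.94 in², y = 12.525 in, Ī = 0.270113 in⁴.
Centroid: ȳ = ΣA·y / ΣA = 4.53214 in.
Transfer each piece to the horizontal axis through the centroid using Ī + A·d² with d = y − 4.53214:
  bottom plate: d = -3.93214 in → contributes +119.668 in⁴
  web plate: d = 2.06786 in → contributes +45.3471 in⁴
  top plate: d = 7.99286 in → contributes +188.094 in⁴
Total I = 353.109 in⁴.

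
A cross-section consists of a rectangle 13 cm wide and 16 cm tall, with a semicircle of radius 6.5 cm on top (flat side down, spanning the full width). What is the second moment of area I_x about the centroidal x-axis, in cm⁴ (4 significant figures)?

Treat the section as a set of non-overlapping primitives; coordinates are from the bounding-box lower-left.
Rectangular body: 13 × 16, A = 208 cm², y = 8 cm, Ī = 4437.33 cm⁴.
Semicircular cap: semicircle r = 6.5, A = 66.3661 cm², y = 18.7587 cm, Ī = 195.923 cm⁴.
Centroid: ȳ = ΣA·y / ΣA = 10.6024 cm.
Transfer each piece to the centroidal x-axis using Ī + A·d² with d = y − 10.6024:
  rectangular body: d = -2.60241 cm → contributes +5846.02 cm⁴
  semicircular cap: d = 8.15628 cm → contributes +4610.92 cm⁴
Total I = 10456.9 cm⁴.

I_x ≈ 1.046 × 10⁴ cm⁴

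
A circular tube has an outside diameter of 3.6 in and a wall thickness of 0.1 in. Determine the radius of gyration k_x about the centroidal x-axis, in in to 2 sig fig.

k_x ≈ 1.2 in

Decompose the section into non-overlapping parts with the origin at the bottom-left of its bounding rectangle.
Outer circle: ⌀3.6, A = 10.18 in², y = 1.8 in, Ī = 8.245 in⁴.
Bore (subtracted): ⌀3.4, A = 9.079 in², y = 1.8 in, Ī = 6.56 in⁴.
By symmetry the centroid is at mid-height, ȳ = 1.8 in.
All pieces are centred on the centroidal x-axis, so I = ΣĪ (holes subtracted) = 1.685 in⁴.
Radius of gyration: k = √(I/A) = √(1.685 / 1.1) = 1.238 in.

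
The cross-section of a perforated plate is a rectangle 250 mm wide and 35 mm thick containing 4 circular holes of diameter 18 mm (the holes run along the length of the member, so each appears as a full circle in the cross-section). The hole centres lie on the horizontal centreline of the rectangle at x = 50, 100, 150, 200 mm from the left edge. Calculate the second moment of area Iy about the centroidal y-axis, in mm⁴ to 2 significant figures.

Iy ≈ 4.2 × 10⁷ mm⁴

Treat the section as a set of non-overlapping primitives; coordinates are from the bounding-box lower-left.
Plate: 250 × 35, A = 8 750 mm², x = 125 mm, Ī = 45 572 917 mm⁴.
Hole 1 (subtracted): ⌀18, A = 254.5 mm², x = 50 mm, Ī = 5 153 mm⁴.
Hole 2 (subtracted): ⌀18, A = 254.5 mm², x = 100 mm, Ī = 5 153 mm⁴.
Hole 3 (subtracted): ⌀18, A = 254.5 mm², x = 150 mm, Ī = 5 153 mm⁴.
Hole 4 (subtracted): ⌀18, A = 254.5 mm², x = 200 mm, Ī = 5 153 mm⁴.
By symmetry the centroid is at mid-width, x̄ = 125 mm.
Transfer each piece to the centroidal y-axis using Ī + A·d² with d = x − 125:
  plate: d = 0 mm → contributes +45 572 917 mm⁴
  hole 1: d = -75 mm → contributes −1 436 541 mm⁴
  hole 2: d = -25 mm → contributes −164 196 mm⁴
  hole 3: d = 25 mm → contributes −164 196 mm⁴
  hole 4: d = 75 mm → contributes −1 436 541 mm⁴
Total I = 42 371 442 mm⁴.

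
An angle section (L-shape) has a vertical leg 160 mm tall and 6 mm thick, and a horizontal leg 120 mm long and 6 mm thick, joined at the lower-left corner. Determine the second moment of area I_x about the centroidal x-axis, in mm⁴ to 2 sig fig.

I_x ≈ 4.4 × 10⁶ mm⁴

Split into non-overlapping primitives; take the origin at the lower-left of the bounding box.
Vertical leg: 6 × 160, A = 960 mm², y = 80 mm, Ī = 2 048 000 mm⁴.
Horizontal leg (remainder): 114 × 6, A = 684 mm², y = 3 mm, Ī = 2 052 mm⁴.
Centroid: ȳ = ΣA·y / ΣA = 47.96 mm.
Transfer each piece to the centroidal x-axis using Ī + A·d² with d = y − 47.96:
  vertical leg: d = 32.04 mm → contributes +3 033 284 mm⁴
  horizontal leg (remainder): d = -44.96 mm → contributes +1 384 906 mm⁴
Total I = 4 418 190 mm⁴.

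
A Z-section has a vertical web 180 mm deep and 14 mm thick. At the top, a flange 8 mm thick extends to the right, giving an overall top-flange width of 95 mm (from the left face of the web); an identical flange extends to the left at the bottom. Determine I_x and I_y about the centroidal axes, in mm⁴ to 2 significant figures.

I_x ≈ 1.6 × 10⁷ mm⁴, I_y ≈ 3.7 × 10⁶ mm⁴

Decompose the section into non-overlapping parts with the origin at the bottom-left of its bounding rectangle.
Web: 14 × 180, A = 2 520 mm², y = 90 mm, Ī = 6 804 000 mm⁴.
Top flange (beyond web): 81 × 8, A = 648 mm², y = 176 mm, Ī = 3 456 mm⁴.
Bottom flange (beyond web): 81 × 8, A = 648 mm², y = 4 mm, Ī = 3 456 mm⁴.
Centroid: ȳ = ΣA·y / ΣA = 90 mm.
Transfer each piece to the centroidal x-axis using Ī + A·d² with d = y − 90:
  web: d = 0 mm → contributes +6 804 000 mm⁴
  top flange (beyond web): d = 86 mm → contributes +4 796 064 mm⁴
  bottom flange (beyond web): d = -86 mm → contributes +4 796 064 mm⁴
Total I = 16 396 128 mm⁴.
For the y-axis: x̄ = 88 mm.
Repeating about the centroidal y-axis gives I_y = 3 673 848 mm⁴.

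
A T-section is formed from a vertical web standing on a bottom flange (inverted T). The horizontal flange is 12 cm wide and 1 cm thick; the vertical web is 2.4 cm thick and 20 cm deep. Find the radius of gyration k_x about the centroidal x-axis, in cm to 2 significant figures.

k_x ≈ 6.7 cm

Break the section into simple shapes (no overlaps), measuring from the bottom-left corner of the bounding box.
Flange: 12 × 1, A = 12 cm², y = 0.5 cm, Ī = 1 cm⁴.
Web: 2.4 × 20, A = 48 cm², y = 11 cm, Ī = 1 600 cm⁴.
Centroid: ȳ = ΣA·y / ΣA = 8.9 cm.
Transfer each piece to the centroidal x-axis using Ī + A·d² with d = y − 8.9:
  flange: d = -8.4 cm → contributes +847.7 cm⁴
  web: d = 2.1 cm → contributes +1 812 cm⁴
Total I = 2 659 cm⁴.
Radius of gyration: k = √(I/A) = √(2 659 / 60) = 6.658 cm.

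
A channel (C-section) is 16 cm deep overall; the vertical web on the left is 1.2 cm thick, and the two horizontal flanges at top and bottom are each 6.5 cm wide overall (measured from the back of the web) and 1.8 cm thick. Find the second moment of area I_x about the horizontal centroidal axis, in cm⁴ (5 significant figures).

I_x ≈ 1376.6 cm⁴

Treat the section as a set of non-overlapping primitives; coordinates are from the bounding-box lower-left.
Web: 1.2 × 16, A = 19.2 cm², y = 8 cm, Ī = 409.6 cm⁴.
Top flange (beyond web): 5.3 × 1.8, A = 9.54 cm², y = 15.1 cm, Ī = 2.5758 cm⁴.
Bottom flange (beyond web): 5.3 × 1.8, A = 9.54 cm², y = 0.9 cm, Ī = 2.5758 cm⁴.
By symmetry the centroid is at mid-height, ȳ = 8 cm.
Transfer each piece to the horizontal centroidal axis using Ī + A·d² with d = y − 8:
  web: d = 0 cm → contributes +409.6 cm⁴
  top flange (beyond web): d = 7.1 cm → contributes +483.4872 cm⁴
  bottom flange (beyond web): d = -7.1 cm → contributes +483.4872 cm⁴
Total I = 1376.574 cm⁴.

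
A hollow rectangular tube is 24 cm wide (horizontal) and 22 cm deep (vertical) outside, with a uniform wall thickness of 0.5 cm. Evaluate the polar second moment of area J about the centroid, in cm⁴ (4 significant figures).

J ≈ 7598 cm⁴

Break the section into simple shapes (no overlaps), measuring from the bottom-left corner of the bounding box.
Outer rectangle: 24 × 22, A = 528 cm², y = 11 cm, Ī = 21 296 cm⁴.
Inner void (subtracted): 23 × 21, A = 483 cm², y = 11 cm, Ī = 17750.3 cm⁴.
By symmetry the centroid is at mid-height, ȳ = 11 cm.
All pieces are centred on the centroidal x-axis, so I = ΣĪ (holes subtracted) = 3545.75 cm⁴.
Repeating about the centroidal y-axis gives I_y = 4051.75 cm⁴.
Polar second moment: J = I_x + I_y = 7597.5 cm⁴.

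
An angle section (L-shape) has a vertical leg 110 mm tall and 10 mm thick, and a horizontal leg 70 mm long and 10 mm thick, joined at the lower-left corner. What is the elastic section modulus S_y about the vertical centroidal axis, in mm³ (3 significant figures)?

Treat the section as a set of non-overlapping primitives; coordinates are from the bounding-box lower-left.
Vertical leg: 10 × 110, A = 1 100 mm², x = 5 mm, Ī = 9166.7 mm⁴.
Horizontal leg (remainder): 60 × 10, A = 600 mm², x = 40 mm, Ī = 180 000 mm⁴.
Centroid: x̄ = ΣA·x / ΣA = 17.353 mm.
Transfer each piece to the vertical centroidal axis using Ī + A·d² with d = x − 17.353:
  vertical leg: d = -12.353 mm → contributes +177 021 mm⁴
  horizontal leg (remainder): d = 22.647 mm → contributes +487 734 mm⁴
Total I = 664 755 mm⁴.
Extreme fibre distance c = 52.647 mm; S = I/c = 12 627 mm³.

S_y ≈ 1.26 × 10⁴ mm³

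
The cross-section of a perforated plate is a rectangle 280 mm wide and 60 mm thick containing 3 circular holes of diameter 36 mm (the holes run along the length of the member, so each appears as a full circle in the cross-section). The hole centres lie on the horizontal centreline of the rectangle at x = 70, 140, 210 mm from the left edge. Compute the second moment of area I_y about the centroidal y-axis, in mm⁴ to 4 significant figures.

Treat the section as a set of non-overlapping primitives; coordinates are from the bounding-box lower-left.
Plate: 280 × 60, A = 16 800 mm², x = 140 mm, Ī = 109 760 000 mm⁴.
Hole 1 (subtracted): ⌀36, A = 1017.88 mm², x = 70 mm, Ī = 82 448 mm⁴.
Hole 2 (subtracted): ⌀36, A = 1017.88 mm², x = 140 mm, Ī = 82 448 mm⁴.
Hole 3 (subtracted): ⌀36, A = 1017.88 mm², x = 210 mm, Ī = 82 448 mm⁴.
By symmetry the centroid is at mid-width, x̄ = 140 mm.
Transfer each piece to the centroidal y-axis using Ī + A·d² with d = x − 140:
  plate: d = 0 mm → contributes +109 760 000 mm⁴
  hole 1: d = -70 mm → contributes −5 070 040 mm⁴
  hole 2: d = 0 mm → contributes −82 448 mm⁴
  hole 3: d = 70 mm → contributes −5 070 040 mm⁴
Total I = 99 537 471 mm⁴.

I_y ≈ 9.954 × 10⁷ mm⁴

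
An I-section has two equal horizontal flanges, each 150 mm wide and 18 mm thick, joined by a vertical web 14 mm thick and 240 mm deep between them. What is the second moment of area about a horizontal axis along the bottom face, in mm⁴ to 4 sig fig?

I_base ≈ 2.730 × 10⁸ mm⁴

Decompose the section into non-overlapping parts with the origin at the bottom-left of its bounding rectangle.
Bottom flange: 150 × 18, A = 2 700 mm², y = 9 mm, Ī = 72 900 mm⁴.
Web: 14 × 240, A = 3 360 mm², y = 138 mm, Ī = 16 128 000 mm⁴.
Top flange: 150 × 18, A = 2 700 mm², y = 267 mm, Ī = 72 900 mm⁴.
Transfer each piece to the bottom edge using Ī + A·d² with d = y − 0:
  bottom flange: d = 9 mm → contributes +291 600 mm⁴
  web: d = 138 mm → contributes +80 115 840 mm⁴
  top flange: d = 267 mm → contributes +192 553 200 mm⁴
Total I = 272 960 640 mm⁴.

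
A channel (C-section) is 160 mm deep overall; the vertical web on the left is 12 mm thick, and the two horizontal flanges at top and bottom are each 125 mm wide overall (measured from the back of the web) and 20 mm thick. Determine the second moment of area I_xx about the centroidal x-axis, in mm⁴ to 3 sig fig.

Break the section into simple shapes (no overlaps), measuring from the bottom-left corner of the bounding box.
Web: 12 × 160, A = 1 920 mm², y = 80 mm, Ī = 4 096 000 mm⁴.
Top flange (beyond web): 113 × 20, A = 2 260 mm², y = 150 mm, Ī = 75 333 mm⁴.
Bottom flange (beyond web): 113 × 20, A = 2 260 mm², y = 10 mm, Ī = 75 333 mm⁴.
By symmetry the centroid is at mid-height, ȳ = 80 mm.
Transfer each piece to the centroidal x-axis using Ī + A·d² with d = y − 80:
  web: d = 0 mm → contributes +4 096 000 mm⁴
  top flange (beyond web): d = 70 mm → contributes +11 149 333 mm⁴
  bottom flange (beyond web): d = -70 mm → contributes +11 149 333 mm⁴
Total I = 26 394 667 mm⁴.

I_xx ≈ 2.64 × 10⁷ mm⁴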